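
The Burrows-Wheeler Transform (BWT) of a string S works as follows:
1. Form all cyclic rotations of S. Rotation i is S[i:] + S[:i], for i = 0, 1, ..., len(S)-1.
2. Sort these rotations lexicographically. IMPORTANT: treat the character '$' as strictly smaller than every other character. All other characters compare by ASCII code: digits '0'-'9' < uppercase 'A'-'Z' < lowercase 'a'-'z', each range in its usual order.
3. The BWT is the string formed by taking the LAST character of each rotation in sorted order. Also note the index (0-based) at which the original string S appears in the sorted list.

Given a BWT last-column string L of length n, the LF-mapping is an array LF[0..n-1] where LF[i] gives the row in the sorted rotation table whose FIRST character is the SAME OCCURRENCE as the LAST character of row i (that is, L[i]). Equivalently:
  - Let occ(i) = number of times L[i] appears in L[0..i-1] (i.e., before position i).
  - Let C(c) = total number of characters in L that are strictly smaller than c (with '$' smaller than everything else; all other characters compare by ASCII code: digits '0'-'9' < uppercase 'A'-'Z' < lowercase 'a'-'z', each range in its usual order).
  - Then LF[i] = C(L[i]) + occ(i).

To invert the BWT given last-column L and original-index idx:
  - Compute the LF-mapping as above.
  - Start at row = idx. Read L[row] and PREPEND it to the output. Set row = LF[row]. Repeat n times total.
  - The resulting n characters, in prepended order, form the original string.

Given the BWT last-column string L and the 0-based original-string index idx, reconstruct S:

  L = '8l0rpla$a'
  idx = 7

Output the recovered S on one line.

Answer: parall08$

Derivation:
LF mapping: 2 5 1 8 7 6 3 0 4
Walk LF starting at row 7, prepending L[row]:
  step 1: row=7, L[7]='$', prepend. Next row=LF[7]=0
  step 2: row=0, L[0]='8', prepend. Next row=LF[0]=2
  step 3: row=2, L[2]='0', prepend. Next row=LF[2]=1
  step 4: row=1, L[1]='l', prepend. Next row=LF[1]=5
  step 5: row=5, L[5]='l', prepend. Next row=LF[5]=6
  step 6: row=6, L[6]='a', prepend. Next row=LF[6]=3
  step 7: row=3, L[3]='r', prepend. Next row=LF[3]=8
  step 8: row=8, L[8]='a', prepend. Next row=LF[8]=4
  step 9: row=4, L[4]='p', prepend. Next row=LF[4]=7
Reversed output: parall08$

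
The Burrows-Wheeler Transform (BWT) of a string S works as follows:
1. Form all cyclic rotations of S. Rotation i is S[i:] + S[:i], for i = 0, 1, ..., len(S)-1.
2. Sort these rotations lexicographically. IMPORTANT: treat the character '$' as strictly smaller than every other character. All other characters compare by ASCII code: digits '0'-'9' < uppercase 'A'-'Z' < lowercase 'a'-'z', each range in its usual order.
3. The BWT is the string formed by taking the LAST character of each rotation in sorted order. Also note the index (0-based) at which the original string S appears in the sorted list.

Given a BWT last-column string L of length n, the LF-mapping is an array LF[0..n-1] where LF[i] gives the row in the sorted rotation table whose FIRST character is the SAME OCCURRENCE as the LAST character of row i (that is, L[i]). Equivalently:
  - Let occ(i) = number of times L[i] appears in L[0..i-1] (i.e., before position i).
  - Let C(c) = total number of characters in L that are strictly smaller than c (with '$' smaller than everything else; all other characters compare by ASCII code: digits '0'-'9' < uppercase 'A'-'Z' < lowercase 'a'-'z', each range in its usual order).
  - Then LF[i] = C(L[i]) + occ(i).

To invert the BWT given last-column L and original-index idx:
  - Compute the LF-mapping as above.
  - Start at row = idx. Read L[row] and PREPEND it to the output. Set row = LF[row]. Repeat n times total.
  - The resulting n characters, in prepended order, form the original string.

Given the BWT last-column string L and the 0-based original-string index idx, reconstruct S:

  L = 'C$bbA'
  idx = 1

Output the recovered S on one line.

Answer: AbbC$

Derivation:
LF mapping: 2 0 3 4 1
Walk LF starting at row 1, prepending L[row]:
  step 1: row=1, L[1]='$', prepend. Next row=LF[1]=0
  step 2: row=0, L[0]='C', prepend. Next row=LF[0]=2
  step 3: row=2, L[2]='b', prepend. Next row=LF[2]=3
  step 4: row=3, L[3]='b', prepend. Next row=LF[3]=4
  step 5: row=4, L[4]='A', prepend. Next row=LF[4]=1
Reversed output: AbbC$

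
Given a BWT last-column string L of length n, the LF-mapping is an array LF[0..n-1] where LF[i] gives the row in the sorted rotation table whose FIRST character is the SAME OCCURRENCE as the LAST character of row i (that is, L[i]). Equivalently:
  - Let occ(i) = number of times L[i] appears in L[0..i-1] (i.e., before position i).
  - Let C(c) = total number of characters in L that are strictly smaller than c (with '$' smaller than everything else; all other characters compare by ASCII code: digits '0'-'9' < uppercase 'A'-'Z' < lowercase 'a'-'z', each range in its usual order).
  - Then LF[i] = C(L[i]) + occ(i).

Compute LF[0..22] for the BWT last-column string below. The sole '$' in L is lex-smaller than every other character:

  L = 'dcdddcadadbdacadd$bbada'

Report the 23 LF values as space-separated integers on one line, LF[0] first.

Char counts: '$':1, 'a':6, 'b':3, 'c':3, 'd':10
C (first-col start): C('$')=0, C('a')=1, C('b')=7, C('c')=10, C('d')=13
L[0]='d': occ=0, LF[0]=C('d')+0=13+0=13
L[1]='c': occ=0, LF[1]=C('c')+0=10+0=10
L[2]='d': occ=1, LF[2]=C('d')+1=13+1=14
L[3]='d': occ=2, LF[3]=C('d')+2=13+2=15
L[4]='d': occ=3, LF[4]=C('d')+3=13+3=16
L[5]='c': occ=1, LF[5]=C('c')+1=10+1=11
L[6]='a': occ=0, LF[6]=C('a')+0=1+0=1
L[7]='d': occ=4, LF[7]=C('d')+4=13+4=17
L[8]='a': occ=1, LF[8]=C('a')+1=1+1=2
L[9]='d': occ=5, LF[9]=C('d')+5=13+5=18
L[10]='b': occ=0, LF[10]=C('b')+0=7+0=7
L[11]='d': occ=6, LF[11]=C('d')+6=13+6=19
L[12]='a': occ=2, LF[12]=C('a')+2=1+2=3
L[13]='c': occ=2, LF[13]=C('c')+2=10+2=12
L[14]='a': occ=3, LF[14]=C('a')+3=1+3=4
L[15]='d': occ=7, LF[15]=C('d')+7=13+7=20
L[16]='d': occ=8, LF[16]=C('d')+8=13+8=21
L[17]='$': occ=0, LF[17]=C('$')+0=0+0=0
L[18]='b': occ=1, LF[18]=C('b')+1=7+1=8
L[19]='b': occ=2, LF[19]=C('b')+2=7+2=9
L[20]='a': occ=4, LF[20]=C('a')+4=1+4=5
L[21]='d': occ=9, LF[21]=C('d')+9=13+9=22
L[22]='a': occ=5, LF[22]=C('a')+5=1+5=6

Answer: 13 10 14 15 16 11 1 17 2 18 7 19 3 12 4 20 21 0 8 9 5 22 6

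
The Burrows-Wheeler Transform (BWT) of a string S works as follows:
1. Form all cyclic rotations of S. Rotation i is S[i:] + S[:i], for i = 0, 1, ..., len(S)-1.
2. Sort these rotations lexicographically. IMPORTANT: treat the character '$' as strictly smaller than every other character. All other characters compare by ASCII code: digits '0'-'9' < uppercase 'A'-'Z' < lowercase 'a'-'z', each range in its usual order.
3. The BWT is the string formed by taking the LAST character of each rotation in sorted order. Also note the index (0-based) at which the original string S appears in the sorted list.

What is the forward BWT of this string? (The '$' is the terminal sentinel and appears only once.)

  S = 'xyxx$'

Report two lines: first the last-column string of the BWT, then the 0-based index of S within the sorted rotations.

All 5 rotations (rotation i = S[i:]+S[:i]):
  rot[0] = xyxx$
  rot[1] = yxx$x
  rot[2] = xx$xy
  rot[3] = x$xyx
  rot[4] = $xyxx
Sorted (with $ < everything):
  sorted[0] = $xyxx  (last char: 'x')
  sorted[1] = x$xyx  (last char: 'x')
  sorted[2] = xx$xy  (last char: 'y')
  sorted[3] = xyxx$  (last char: '$')
  sorted[4] = yxx$x  (last char: 'x')
Last column: xxy$x
Original string S is at sorted index 3

Answer: xxy$x
3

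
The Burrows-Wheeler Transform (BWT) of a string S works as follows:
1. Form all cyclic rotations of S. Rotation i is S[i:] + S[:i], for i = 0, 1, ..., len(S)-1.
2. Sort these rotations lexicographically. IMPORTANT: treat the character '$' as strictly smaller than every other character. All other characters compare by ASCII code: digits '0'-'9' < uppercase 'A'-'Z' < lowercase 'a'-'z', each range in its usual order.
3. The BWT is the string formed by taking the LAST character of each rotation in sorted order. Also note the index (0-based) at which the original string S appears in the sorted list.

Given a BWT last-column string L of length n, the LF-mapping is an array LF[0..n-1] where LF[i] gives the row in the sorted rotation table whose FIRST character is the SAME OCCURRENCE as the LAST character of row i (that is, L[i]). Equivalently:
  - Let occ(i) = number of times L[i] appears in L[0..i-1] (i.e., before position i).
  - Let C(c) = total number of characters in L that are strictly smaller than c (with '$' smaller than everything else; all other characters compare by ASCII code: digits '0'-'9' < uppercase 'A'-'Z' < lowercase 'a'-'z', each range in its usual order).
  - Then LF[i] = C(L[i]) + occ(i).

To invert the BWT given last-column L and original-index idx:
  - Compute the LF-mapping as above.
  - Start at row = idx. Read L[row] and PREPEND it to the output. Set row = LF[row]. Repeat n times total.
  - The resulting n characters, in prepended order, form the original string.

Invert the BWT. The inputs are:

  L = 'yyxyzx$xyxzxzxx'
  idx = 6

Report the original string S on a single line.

LF mapping: 8 9 1 10 12 2 0 3 11 4 13 5 14 6 7
Walk LF starting at row 6, prepending L[row]:
  step 1: row=6, L[6]='$', prepend. Next row=LF[6]=0
  step 2: row=0, L[0]='y', prepend. Next row=LF[0]=8
  step 3: row=8, L[8]='y', prepend. Next row=LF[8]=11
  step 4: row=11, L[11]='x', prepend. Next row=LF[11]=5
  step 5: row=5, L[5]='x', prepend. Next row=LF[5]=2
  step 6: row=2, L[2]='x', prepend. Next row=LF[2]=1
  step 7: row=1, L[1]='y', prepend. Next row=LF[1]=9
  step 8: row=9, L[9]='x', prepend. Next row=LF[9]=4
  step 9: row=4, L[4]='z', prepend. Next row=LF[4]=12
  step 10: row=12, L[12]='z', prepend. Next row=LF[12]=14
  step 11: row=14, L[14]='x', prepend. Next row=LF[14]=7
  step 12: row=7, L[7]='x', prepend. Next row=LF[7]=3
  step 13: row=3, L[3]='y', prepend. Next row=LF[3]=10
  step 14: row=10, L[10]='z', prepend. Next row=LF[10]=13
  step 15: row=13, L[13]='x', prepend. Next row=LF[13]=6
Reversed output: xzyxxzzxyxxxyy$

Answer: xzyxxzzxyxxxyy$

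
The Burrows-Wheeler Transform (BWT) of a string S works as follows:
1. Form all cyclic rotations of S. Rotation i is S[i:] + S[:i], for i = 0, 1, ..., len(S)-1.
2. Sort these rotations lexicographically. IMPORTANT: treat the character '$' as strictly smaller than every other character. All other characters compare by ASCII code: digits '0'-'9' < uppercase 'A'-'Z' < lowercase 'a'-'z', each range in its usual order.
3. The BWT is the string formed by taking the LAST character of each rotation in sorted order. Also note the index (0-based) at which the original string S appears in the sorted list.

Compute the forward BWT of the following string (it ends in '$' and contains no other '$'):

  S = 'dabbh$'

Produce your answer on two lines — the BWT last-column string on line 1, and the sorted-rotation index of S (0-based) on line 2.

All 6 rotations (rotation i = S[i:]+S[:i]):
  rot[0] = dabbh$
  rot[1] = abbh$d
  rot[2] = bbh$da
  rot[3] = bh$dab
  rot[4] = h$dabb
  rot[5] = $dabbh
Sorted (with $ < everything):
  sorted[0] = $dabbh  (last char: 'h')
  sorted[1] = abbh$d  (last char: 'd')
  sorted[2] = bbh$da  (last char: 'a')
  sorted[3] = bh$dab  (last char: 'b')
  sorted[4] = dabbh$  (last char: '$')
  sorted[5] = h$dabb  (last char: 'b')
Last column: hdab$b
Original string S is at sorted index 4

Answer: hdab$b
4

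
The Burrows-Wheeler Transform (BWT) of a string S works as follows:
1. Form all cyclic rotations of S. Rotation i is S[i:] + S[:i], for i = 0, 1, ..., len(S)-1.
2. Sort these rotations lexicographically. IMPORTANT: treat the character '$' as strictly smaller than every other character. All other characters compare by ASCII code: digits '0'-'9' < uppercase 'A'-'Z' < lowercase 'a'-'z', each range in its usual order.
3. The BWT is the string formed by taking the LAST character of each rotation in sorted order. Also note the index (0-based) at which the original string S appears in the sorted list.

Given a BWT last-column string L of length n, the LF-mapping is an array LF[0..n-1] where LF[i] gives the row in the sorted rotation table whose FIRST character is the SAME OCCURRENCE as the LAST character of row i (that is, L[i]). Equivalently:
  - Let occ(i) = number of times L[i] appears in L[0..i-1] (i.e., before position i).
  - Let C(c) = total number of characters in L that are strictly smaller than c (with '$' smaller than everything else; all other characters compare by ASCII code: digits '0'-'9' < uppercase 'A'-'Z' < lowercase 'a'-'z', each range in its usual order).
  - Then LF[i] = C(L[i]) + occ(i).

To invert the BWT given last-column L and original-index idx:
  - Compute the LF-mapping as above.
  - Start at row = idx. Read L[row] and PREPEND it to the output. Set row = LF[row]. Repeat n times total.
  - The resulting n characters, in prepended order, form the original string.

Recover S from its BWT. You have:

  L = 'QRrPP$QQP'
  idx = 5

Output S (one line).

Answer: QQRPPrPQ$

Derivation:
LF mapping: 4 7 8 1 2 0 5 6 3
Walk LF starting at row 5, prepending L[row]:
  step 1: row=5, L[5]='$', prepend. Next row=LF[5]=0
  step 2: row=0, L[0]='Q', prepend. Next row=LF[0]=4
  step 3: row=4, L[4]='P', prepend. Next row=LF[4]=2
  step 4: row=2, L[2]='r', prepend. Next row=LF[2]=8
  step 5: row=8, L[8]='P', prepend. Next row=LF[8]=3
  step 6: row=3, L[3]='P', prepend. Next row=LF[3]=1
  step 7: row=1, L[1]='R', prepend. Next row=LF[1]=7
  step 8: row=7, L[7]='Q', prepend. Next row=LF[7]=6
  step 9: row=6, L[6]='Q', prepend. Next row=LF[6]=5
Reversed output: QQRPPrPQ$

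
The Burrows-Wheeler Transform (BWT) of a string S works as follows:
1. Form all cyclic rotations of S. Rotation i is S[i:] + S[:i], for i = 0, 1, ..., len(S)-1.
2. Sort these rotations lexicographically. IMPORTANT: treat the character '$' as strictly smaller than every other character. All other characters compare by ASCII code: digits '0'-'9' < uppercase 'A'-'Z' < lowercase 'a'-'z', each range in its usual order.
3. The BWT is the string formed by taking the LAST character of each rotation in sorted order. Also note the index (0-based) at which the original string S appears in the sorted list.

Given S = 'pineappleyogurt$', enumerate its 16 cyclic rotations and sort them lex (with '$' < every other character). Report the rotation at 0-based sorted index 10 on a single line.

All 16 rotations (rotation i = S[i:]+S[:i]):
  rot[0] = pineappleyogurt$
  rot[1] = ineappleyogurt$p
  rot[2] = neappleyogurt$pi
  rot[3] = eappleyogurt$pin
  rot[4] = appleyogurt$pine
  rot[5] = ppleyogurt$pinea
  rot[6] = pleyogurt$pineap
  rot[7] = leyogurt$pineapp
  rot[8] = eyogurt$pineappl
  rot[9] = yogurt$pineapple
  rot[10] = ogurt$pineappley
  rot[11] = gurt$pineappleyo
  rot[12] = urt$pineappleyog
  rot[13] = rt$pineappleyogu
  rot[14] = t$pineappleyogur
  rot[15] = $pineappleyogurt
Sorted (with $ < everything):
  sorted[0] = $pineappleyogurt
  sorted[1] = appleyogurt$pine
  sorted[2] = eappleyogurt$pin
  sorted[3] = eyogurt$pineappl
  sorted[4] = gurt$pineappleyo
  sorted[5] = ineappleyogurt$p
  sorted[6] = leyogurt$pineapp
  sorted[7] = neappleyogurt$pi
  sorted[8] = ogurt$pineappley
  sorted[9] = pineappleyogurt$
  sorted[10] = pleyogurt$pineap
  sorted[11] = ppleyogurt$pinea
  sorted[12] = rt$pineappleyogu
  sorted[13] = t$pineappleyogur
  sorted[14] = urt$pineappleyog
  sorted[15] = yogurt$pineapple
sorted[10] = pleyogurt$pineap

Answer: pleyogurt$pineap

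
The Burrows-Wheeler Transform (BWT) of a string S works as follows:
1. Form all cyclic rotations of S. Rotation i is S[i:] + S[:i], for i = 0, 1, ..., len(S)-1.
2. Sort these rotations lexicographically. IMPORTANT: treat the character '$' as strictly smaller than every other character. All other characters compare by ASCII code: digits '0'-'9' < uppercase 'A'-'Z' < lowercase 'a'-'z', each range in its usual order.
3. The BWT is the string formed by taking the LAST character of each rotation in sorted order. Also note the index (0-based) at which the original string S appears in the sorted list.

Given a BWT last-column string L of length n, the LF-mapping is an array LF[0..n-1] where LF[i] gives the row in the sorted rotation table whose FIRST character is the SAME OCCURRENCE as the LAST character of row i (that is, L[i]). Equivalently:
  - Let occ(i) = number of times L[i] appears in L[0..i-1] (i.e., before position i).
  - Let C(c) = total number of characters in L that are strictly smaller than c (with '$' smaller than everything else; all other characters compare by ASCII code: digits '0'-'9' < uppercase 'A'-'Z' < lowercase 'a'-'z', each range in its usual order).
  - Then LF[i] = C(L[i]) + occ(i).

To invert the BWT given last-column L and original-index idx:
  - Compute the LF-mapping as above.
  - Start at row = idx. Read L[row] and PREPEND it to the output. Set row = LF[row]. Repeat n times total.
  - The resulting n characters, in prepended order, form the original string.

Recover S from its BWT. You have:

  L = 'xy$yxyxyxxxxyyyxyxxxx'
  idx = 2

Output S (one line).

LF mapping: 1 13 0 14 2 15 3 16 4 5 6 7 17 18 19 8 20 9 10 11 12
Walk LF starting at row 2, prepending L[row]:
  step 1: row=2, L[2]='$', prepend. Next row=LF[2]=0
  step 2: row=0, L[0]='x', prepend. Next row=LF[0]=1
  step 3: row=1, L[1]='y', prepend. Next row=LF[1]=13
  step 4: row=13, L[13]='y', prepend. Next row=LF[13]=18
  step 5: row=18, L[18]='x', prepend. Next row=LF[18]=10
  step 6: row=10, L[10]='x', prepend. Next row=LF[10]=6
  step 7: row=6, L[6]='x', prepend. Next row=LF[6]=3
  step 8: row=3, L[3]='y', prepend. Next row=LF[3]=14
  step 9: row=14, L[14]='y', prepend. Next row=LF[14]=19
  step 10: row=19, L[19]='x', prepend. Next row=LF[19]=11
  step 11: row=11, L[11]='x', prepend. Next row=LF[11]=7
  step 12: row=7, L[7]='y', prepend. Next row=LF[7]=16
  step 13: row=16, L[16]='y', prepend. Next row=LF[16]=20
  step 14: row=20, L[20]='x', prepend. Next row=LF[20]=12
  step 15: row=12, L[12]='y', prepend. Next row=LF[12]=17
  step 16: row=17, L[17]='x', prepend. Next row=LF[17]=9
  step 17: row=9, L[9]='x', prepend. Next row=LF[9]=5
  step 18: row=5, L[5]='y', prepend. Next row=LF[5]=15
  step 19: row=15, L[15]='x', prepend. Next row=LF[15]=8
  step 20: row=8, L[8]='x', prepend. Next row=LF[8]=4
  step 21: row=4, L[4]='x', prepend. Next row=LF[4]=2
Reversed output: xxxyxxyxyyxxyyxxxyyx$

Answer: xxxyxxyxyyxxyyxxxyyx$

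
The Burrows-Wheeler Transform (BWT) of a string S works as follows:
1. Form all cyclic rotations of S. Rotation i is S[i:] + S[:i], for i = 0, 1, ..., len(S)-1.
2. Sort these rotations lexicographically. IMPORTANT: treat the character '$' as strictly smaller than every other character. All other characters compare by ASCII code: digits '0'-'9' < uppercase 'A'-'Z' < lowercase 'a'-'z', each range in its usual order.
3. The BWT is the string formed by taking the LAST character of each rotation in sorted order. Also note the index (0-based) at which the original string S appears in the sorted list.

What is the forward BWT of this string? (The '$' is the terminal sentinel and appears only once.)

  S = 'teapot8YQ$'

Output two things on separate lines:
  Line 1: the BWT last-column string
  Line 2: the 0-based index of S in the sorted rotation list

Answer: QtY8etpao$
9

Derivation:
All 10 rotations (rotation i = S[i:]+S[:i]):
  rot[0] = teapot8YQ$
  rot[1] = eapot8YQ$t
  rot[2] = apot8YQ$te
  rot[3] = pot8YQ$tea
  rot[4] = ot8YQ$teap
  rot[5] = t8YQ$teapo
  rot[6] = 8YQ$teapot
  rot[7] = YQ$teapot8
  rot[8] = Q$teapot8Y
  rot[9] = $teapot8YQ
Sorted (with $ < everything):
  sorted[0] = $teapot8YQ  (last char: 'Q')
  sorted[1] = 8YQ$teapot  (last char: 't')
  sorted[2] = Q$teapot8Y  (last char: 'Y')
  sorted[3] = YQ$teapot8  (last char: '8')
  sorted[4] = apot8YQ$te  (last char: 'e')
  sorted[5] = eapot8YQ$t  (last char: 't')
  sorted[6] = ot8YQ$teap  (last char: 'p')
  sorted[7] = pot8YQ$tea  (last char: 'a')
  sorted[8] = t8YQ$teapo  (last char: 'o')
  sorted[9] = teapot8YQ$  (last char: '$')
Last column: QtY8etpao$
Original string S is at sorted index 9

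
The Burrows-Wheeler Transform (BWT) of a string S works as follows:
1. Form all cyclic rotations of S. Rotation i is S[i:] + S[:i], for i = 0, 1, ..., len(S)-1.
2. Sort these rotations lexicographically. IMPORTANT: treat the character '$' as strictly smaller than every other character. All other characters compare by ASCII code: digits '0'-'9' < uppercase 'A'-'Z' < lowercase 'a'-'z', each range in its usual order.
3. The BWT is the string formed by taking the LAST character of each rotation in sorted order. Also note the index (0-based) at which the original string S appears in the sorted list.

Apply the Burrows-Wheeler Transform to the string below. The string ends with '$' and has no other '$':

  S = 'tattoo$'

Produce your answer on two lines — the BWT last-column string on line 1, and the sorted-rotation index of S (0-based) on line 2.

Answer: otot$ta
4

Derivation:
All 7 rotations (rotation i = S[i:]+S[:i]):
  rot[0] = tattoo$
  rot[1] = attoo$t
  rot[2] = ttoo$ta
  rot[3] = too$tat
  rot[4] = oo$tatt
  rot[5] = o$tatto
  rot[6] = $tattoo
Sorted (with $ < everything):
  sorted[0] = $tattoo  (last char: 'o')
  sorted[1] = attoo$t  (last char: 't')
  sorted[2] = o$tatto  (last char: 'o')
  sorted[3] = oo$tatt  (last char: 't')
  sorted[4] = tattoo$  (last char: '$')
  sorted[5] = too$tat  (last char: 't')
  sorted[6] = ttoo$ta  (last char: 'a')
Last column: otot$ta
Original string S is at sorted index 4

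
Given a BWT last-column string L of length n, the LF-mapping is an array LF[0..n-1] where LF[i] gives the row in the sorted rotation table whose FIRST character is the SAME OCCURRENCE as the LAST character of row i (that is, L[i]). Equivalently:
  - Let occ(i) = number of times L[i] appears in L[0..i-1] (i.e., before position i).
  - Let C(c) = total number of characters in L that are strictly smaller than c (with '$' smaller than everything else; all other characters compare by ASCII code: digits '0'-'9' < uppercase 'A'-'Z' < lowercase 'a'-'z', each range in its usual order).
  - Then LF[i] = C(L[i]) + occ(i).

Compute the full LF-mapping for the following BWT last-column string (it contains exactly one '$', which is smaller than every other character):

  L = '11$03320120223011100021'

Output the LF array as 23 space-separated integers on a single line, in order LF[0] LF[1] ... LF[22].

Char counts: '$':1, '0':7, '1':7, '2':5, '3':3
C (first-col start): C('$')=0, C('0')=1, C('1')=8, C('2')=15, C('3')=20
L[0]='1': occ=0, LF[0]=C('1')+0=8+0=8
L[1]='1': occ=1, LF[1]=C('1')+1=8+1=9
L[2]='$': occ=0, LF[2]=C('$')+0=0+0=0
L[3]='0': occ=0, LF[3]=C('0')+0=1+0=1
L[4]='3': occ=0, LF[4]=C('3')+0=20+0=20
L[5]='3': occ=1, LF[5]=C('3')+1=20+1=21
L[6]='2': occ=0, LF[6]=C('2')+0=15+0=15
L[7]='0': occ=1, LF[7]=C('0')+1=1+1=2
L[8]='1': occ=2, LF[8]=C('1')+2=8+2=10
L[9]='2': occ=1, LF[9]=C('2')+1=15+1=16
L[10]='0': occ=2, LF[10]=C('0')+2=1+2=3
L[11]='2': occ=2, LF[11]=C('2')+2=15+2=17
L[12]='2': occ=3, LF[12]=C('2')+3=15+3=18
L[13]='3': occ=2, LF[13]=C('3')+2=20+2=22
L[14]='0': occ=3, LF[14]=C('0')+3=1+3=4
L[15]='1': occ=3, LF[15]=C('1')+3=8+3=11
L[16]='1': occ=4, LF[16]=C('1')+4=8+4=12
L[17]='1': occ=5, LF[17]=C('1')+5=8+5=13
L[18]='0': occ=4, LF[18]=C('0')+4=1+4=5
L[19]='0': occ=5, LF[19]=C('0')+5=1+5=6
L[20]='0': occ=6, LF[20]=C('0')+6=1+6=7
L[21]='2': occ=4, LF[21]=C('2')+4=15+4=19
L[22]='1': occ=6, LF[22]=C('1')+6=8+6=14

Answer: 8 9 0 1 20 21 15 2 10 16 3 17 18 22 4 11 12 13 5 6 7 19 14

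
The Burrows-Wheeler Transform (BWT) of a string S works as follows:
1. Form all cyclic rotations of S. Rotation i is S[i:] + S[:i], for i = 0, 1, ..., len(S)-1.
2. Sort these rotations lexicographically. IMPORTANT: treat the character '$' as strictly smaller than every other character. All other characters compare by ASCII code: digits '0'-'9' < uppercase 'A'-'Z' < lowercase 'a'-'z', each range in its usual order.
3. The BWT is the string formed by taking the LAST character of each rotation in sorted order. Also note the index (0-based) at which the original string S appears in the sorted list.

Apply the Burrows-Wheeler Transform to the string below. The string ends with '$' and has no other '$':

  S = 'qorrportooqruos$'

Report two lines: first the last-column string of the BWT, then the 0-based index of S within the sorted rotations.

Answer: stoqpur$orooqorr
7

Derivation:
All 16 rotations (rotation i = S[i:]+S[:i]):
  rot[0] = qorrportooqruos$
  rot[1] = orrportooqruos$q
  rot[2] = rrportooqruos$qo
  rot[3] = rportooqruos$qor
  rot[4] = portooqruos$qorr
  rot[5] = ortooqruos$qorrp
  rot[6] = rtooqruos$qorrpo
  rot[7] = tooqruos$qorrpor
  rot[8] = ooqruos$qorrport
  rot[9] = oqruos$qorrporto
  rot[10] = qruos$qorrportoo
  rot[11] = ruos$qorrportooq
  rot[12] = uos$qorrportooqr
  rot[13] = os$qorrportooqru
  rot[14] = s$qorrportooqruo
  rot[15] = $qorrportooqruos
Sorted (with $ < everything):
  sorted[0] = $qorrportooqruos  (last char: 's')
  sorted[1] = ooqruos$qorrport  (last char: 't')
  sorted[2] = oqruos$qorrporto  (last char: 'o')
  sorted[3] = orrportooqruos$q  (last char: 'q')
  sorted[4] = ortooqruos$qorrp  (last char: 'p')
  sorted[5] = os$qorrportooqru  (last char: 'u')
  sorted[6] = portooqruos$qorr  (last char: 'r')
  sorted[7] = qorrportooqruos$  (last char: '$')
  sorted[8] = qruos$qorrportoo  (last char: 'o')
  sorted[9] = rportooqruos$qor  (last char: 'r')
  sorted[10] = rrportooqruos$qo  (last char: 'o')
  sorted[11] = rtooqruos$qorrpo  (last char: 'o')
  sorted[12] = ruos$qorrportooq  (last char: 'q')
  sorted[13] = s$qorrportooqruo  (last char: 'o')
  sorted[14] = tooqruos$qorrpor  (last char: 'r')
  sorted[15] = uos$qorrportooqr  (last char: 'r')
Last column: stoqpur$orooqorr
Original string S is at sorted index 7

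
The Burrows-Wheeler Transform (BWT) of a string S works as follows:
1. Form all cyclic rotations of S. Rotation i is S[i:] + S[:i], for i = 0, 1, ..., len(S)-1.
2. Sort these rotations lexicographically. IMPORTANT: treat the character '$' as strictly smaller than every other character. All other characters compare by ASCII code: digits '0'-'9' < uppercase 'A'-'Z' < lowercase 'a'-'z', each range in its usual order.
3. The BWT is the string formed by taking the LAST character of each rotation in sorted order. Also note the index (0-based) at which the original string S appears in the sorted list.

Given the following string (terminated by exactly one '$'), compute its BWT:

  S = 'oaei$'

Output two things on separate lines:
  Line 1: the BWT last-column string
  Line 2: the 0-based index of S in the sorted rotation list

Answer: ioae$
4

Derivation:
All 5 rotations (rotation i = S[i:]+S[:i]):
  rot[0] = oaei$
  rot[1] = aei$o
  rot[2] = ei$oa
  rot[3] = i$oae
  rot[4] = $oaei
Sorted (with $ < everything):
  sorted[0] = $oaei  (last char: 'i')
  sorted[1] = aei$o  (last char: 'o')
  sorted[2] = ei$oa  (last char: 'a')
  sorted[3] = i$oae  (last char: 'e')
  sorted[4] = oaei$  (last char: '$')
Last column: ioae$
Original string S is at sorted index 4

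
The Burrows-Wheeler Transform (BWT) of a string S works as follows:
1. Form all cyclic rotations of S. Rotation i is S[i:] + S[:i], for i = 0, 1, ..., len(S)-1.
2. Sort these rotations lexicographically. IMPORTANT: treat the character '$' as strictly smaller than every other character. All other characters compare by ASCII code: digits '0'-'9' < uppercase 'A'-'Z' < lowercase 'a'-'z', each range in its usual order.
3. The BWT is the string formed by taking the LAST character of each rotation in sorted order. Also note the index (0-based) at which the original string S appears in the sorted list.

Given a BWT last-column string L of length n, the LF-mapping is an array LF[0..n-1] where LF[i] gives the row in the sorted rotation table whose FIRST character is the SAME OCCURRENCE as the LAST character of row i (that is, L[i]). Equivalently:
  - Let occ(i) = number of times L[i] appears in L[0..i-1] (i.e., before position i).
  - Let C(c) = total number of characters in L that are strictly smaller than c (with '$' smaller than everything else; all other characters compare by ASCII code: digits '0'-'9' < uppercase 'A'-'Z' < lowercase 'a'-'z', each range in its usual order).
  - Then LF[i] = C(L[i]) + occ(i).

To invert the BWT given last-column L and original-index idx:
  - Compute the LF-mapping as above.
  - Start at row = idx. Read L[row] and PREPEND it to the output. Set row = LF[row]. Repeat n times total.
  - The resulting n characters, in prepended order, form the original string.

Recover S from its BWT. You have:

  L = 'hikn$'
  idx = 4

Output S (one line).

Answer: nkih$

Derivation:
LF mapping: 1 2 3 4 0
Walk LF starting at row 4, prepending L[row]:
  step 1: row=4, L[4]='$', prepend. Next row=LF[4]=0
  step 2: row=0, L[0]='h', prepend. Next row=LF[0]=1
  step 3: row=1, L[1]='i', prepend. Next row=LF[1]=2
  step 4: row=2, L[2]='k', prepend. Next row=LF[2]=3
  step 5: row=3, L[3]='n', prepend. Next row=LF[3]=4
Reversed output: nkih$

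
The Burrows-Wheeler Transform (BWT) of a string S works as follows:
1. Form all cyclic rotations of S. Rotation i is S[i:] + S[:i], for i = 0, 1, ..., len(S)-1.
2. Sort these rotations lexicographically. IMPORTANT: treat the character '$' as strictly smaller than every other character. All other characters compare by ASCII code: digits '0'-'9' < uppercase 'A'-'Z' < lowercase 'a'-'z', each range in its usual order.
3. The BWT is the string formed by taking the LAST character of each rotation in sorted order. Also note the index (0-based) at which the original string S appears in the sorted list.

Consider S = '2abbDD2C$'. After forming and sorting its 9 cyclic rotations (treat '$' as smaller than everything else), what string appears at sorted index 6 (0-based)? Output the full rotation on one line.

Answer: abbDD2C$2

Derivation:
All 9 rotations (rotation i = S[i:]+S[:i]):
  rot[0] = 2abbDD2C$
  rot[1] = abbDD2C$2
  rot[2] = bbDD2C$2a
  rot[3] = bDD2C$2ab
  rot[4] = DD2C$2abb
  rot[5] = D2C$2abbD
  rot[6] = 2C$2abbDD
  rot[7] = C$2abbDD2
  rot[8] = $2abbDD2C
Sorted (with $ < everything):
  sorted[0] = $2abbDD2C
  sorted[1] = 2C$2abbDD
  sorted[2] = 2abbDD2C$
  sorted[3] = C$2abbDD2
  sorted[4] = D2C$2abbD
  sorted[5] = DD2C$2abb
  sorted[6] = abbDD2C$2
  sorted[7] = bDD2C$2ab
  sorted[8] = bbDD2C$2a
sorted[6] = abbDD2C$2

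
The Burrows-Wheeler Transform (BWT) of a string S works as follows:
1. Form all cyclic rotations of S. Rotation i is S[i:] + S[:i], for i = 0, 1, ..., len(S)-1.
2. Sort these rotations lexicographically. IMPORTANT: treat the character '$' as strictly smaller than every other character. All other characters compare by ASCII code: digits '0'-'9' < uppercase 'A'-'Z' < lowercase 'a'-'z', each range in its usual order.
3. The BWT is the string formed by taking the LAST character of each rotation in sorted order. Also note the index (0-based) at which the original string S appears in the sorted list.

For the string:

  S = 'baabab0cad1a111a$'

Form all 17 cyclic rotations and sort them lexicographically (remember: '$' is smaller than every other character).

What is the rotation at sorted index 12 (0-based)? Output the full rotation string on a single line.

All 17 rotations (rotation i = S[i:]+S[:i]):
  rot[0] = baabab0cad1a111a$
  rot[1] = aabab0cad1a111a$b
  rot[2] = abab0cad1a111a$ba
  rot[3] = bab0cad1a111a$baa
  rot[4] = ab0cad1a111a$baab
  rot[5] = b0cad1a111a$baaba
  rot[6] = 0cad1a111a$baabab
  rot[7] = cad1a111a$baabab0
  rot[8] = ad1a111a$baabab0c
  rot[9] = d1a111a$baabab0ca
  rot[10] = 1a111a$baabab0cad
  rot[11] = a111a$baabab0cad1
  rot[12] = 111a$baabab0cad1a
  rot[13] = 11a$baabab0cad1a1
  rot[14] = 1a$baabab0cad1a11
  rot[15] = a$baabab0cad1a111
  rot[16] = $baabab0cad1a111a
Sorted (with $ < everything):
  sorted[0] = $baabab0cad1a111a
  sorted[1] = 0cad1a111a$baabab
  sorted[2] = 111a$baabab0cad1a
  sorted[3] = 11a$baabab0cad1a1
  sorted[4] = 1a$baabab0cad1a11
  sorted[5] = 1a111a$baabab0cad
  sorted[6] = a$baabab0cad1a111
  sorted[7] = a111a$baabab0cad1
  sorted[8] = aabab0cad1a111a$b
  sorted[9] = ab0cad1a111a$baab
  sorted[10] = abab0cad1a111a$ba
  sorted[11] = ad1a111a$baabab0c
  sorted[12] = b0cad1a111a$baaba
  sorted[13] = baabab0cad1a111a$
  sorted[14] = bab0cad1a111a$baa
  sorted[15] = cad1a111a$baabab0
  sorted[16] = d1a111a$baabab0ca
sorted[12] = b0cad1a111a$baaba

Answer: b0cad1a111a$baaba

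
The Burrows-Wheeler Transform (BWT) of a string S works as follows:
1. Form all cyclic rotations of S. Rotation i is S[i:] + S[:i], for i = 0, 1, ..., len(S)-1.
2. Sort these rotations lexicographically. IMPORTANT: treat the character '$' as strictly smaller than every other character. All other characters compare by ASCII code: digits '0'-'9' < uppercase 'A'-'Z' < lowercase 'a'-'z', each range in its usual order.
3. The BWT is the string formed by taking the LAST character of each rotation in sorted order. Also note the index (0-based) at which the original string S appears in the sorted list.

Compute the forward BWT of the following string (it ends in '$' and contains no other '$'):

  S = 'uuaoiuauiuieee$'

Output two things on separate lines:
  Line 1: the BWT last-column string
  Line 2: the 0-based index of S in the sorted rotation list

Answer: euueeiuouauiia$
14

Derivation:
All 15 rotations (rotation i = S[i:]+S[:i]):
  rot[0] = uuaoiuauiuieee$
  rot[1] = uaoiuauiuieee$u
  rot[2] = aoiuauiuieee$uu
  rot[3] = oiuauiuieee$uua
  rot[4] = iuauiuieee$uuao
  rot[5] = uauiuieee$uuaoi
  rot[6] = auiuieee$uuaoiu
  rot[7] = uiuieee$uuaoiua
  rot[8] = iuieee$uuaoiuau
  rot[9] = uieee$uuaoiuaui
  rot[10] = ieee$uuaoiuauiu
  rot[11] = eee$uuaoiuauiui
  rot[12] = ee$uuaoiuauiuie
  rot[13] = e$uuaoiuauiuiee
  rot[14] = $uuaoiuauiuieee
Sorted (with $ < everything):
  sorted[0] = $uuaoiuauiuieee  (last char: 'e')
  sorted[1] = aoiuauiuieee$uu  (last char: 'u')
  sorted[2] = auiuieee$uuaoiu  (last char: 'u')
  sorted[3] = e$uuaoiuauiuiee  (last char: 'e')
  sorted[4] = ee$uuaoiuauiuie  (last char: 'e')
  sorted[5] = eee$uuaoiuauiui  (last char: 'i')
  sorted[6] = ieee$uuaoiuauiu  (last char: 'u')
  sorted[7] = iuauiuieee$uuao  (last char: 'o')
  sorted[8] = iuieee$uuaoiuau  (last char: 'u')
  sorted[9] = oiuauiuieee$uua  (last char: 'a')
  sorted[10] = uaoiuauiuieee$u  (last char: 'u')
  sorted[11] = uauiuieee$uuaoi  (last char: 'i')
  sorted[12] = uieee$uuaoiuaui  (last char: 'i')
  sorted[13] = uiuieee$uuaoiua  (last char: 'a')
  sorted[14] = uuaoiuauiuieee$  (last char: '$')
Last column: euueeiuouauiia$
Original string S is at sorted index 14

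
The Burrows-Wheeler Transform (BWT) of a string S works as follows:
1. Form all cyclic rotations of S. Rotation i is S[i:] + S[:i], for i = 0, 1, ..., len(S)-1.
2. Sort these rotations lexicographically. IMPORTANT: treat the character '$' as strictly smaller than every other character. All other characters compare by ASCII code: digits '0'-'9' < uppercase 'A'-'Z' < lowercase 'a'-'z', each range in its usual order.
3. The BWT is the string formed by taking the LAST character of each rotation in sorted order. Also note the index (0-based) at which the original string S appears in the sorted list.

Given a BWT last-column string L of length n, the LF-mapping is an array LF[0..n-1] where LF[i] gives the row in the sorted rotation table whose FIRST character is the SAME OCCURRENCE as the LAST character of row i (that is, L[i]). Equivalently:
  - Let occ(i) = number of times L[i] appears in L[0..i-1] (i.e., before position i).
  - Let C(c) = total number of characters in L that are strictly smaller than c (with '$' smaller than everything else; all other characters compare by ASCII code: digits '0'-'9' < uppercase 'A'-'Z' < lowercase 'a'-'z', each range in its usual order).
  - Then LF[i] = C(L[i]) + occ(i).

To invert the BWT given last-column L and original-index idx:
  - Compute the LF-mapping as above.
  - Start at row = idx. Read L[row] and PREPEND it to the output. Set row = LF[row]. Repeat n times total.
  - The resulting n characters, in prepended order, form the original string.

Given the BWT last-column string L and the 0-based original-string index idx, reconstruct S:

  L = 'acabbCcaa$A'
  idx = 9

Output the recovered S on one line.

Answer: cAcabaCaba$

Derivation:
LF mapping: 3 9 4 7 8 2 10 5 6 0 1
Walk LF starting at row 9, prepending L[row]:
  step 1: row=9, L[9]='$', prepend. Next row=LF[9]=0
  step 2: row=0, L[0]='a', prepend. Next row=LF[0]=3
  step 3: row=3, L[3]='b', prepend. Next row=LF[3]=7
  step 4: row=7, L[7]='a', prepend. Next row=LF[7]=5
  step 5: row=5, L[5]='C', prepend. Next row=LF[5]=2
  step 6: row=2, L[2]='a', prepend. Next row=LF[2]=4
  step 7: row=4, L[4]='b', prepend. Next row=LF[4]=8
  step 8: row=8, L[8]='a', prepend. Next row=LF[8]=6
  step 9: row=6, L[6]='c', prepend. Next row=LF[6]=10
  step 10: row=10, L[10]='A', prepend. Next row=LF[10]=1
  step 11: row=1, L[1]='c', prepend. Next row=LF[1]=9
Reversed output: cAcabaCaba$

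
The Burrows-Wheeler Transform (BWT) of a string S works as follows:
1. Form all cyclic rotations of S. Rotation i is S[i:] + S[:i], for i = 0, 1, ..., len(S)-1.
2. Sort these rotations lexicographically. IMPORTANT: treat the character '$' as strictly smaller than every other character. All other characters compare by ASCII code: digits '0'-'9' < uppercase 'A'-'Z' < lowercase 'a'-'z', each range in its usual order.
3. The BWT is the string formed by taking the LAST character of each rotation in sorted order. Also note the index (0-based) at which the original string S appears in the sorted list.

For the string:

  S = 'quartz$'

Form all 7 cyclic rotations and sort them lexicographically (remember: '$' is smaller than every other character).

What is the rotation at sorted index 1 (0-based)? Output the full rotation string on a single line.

All 7 rotations (rotation i = S[i:]+S[:i]):
  rot[0] = quartz$
  rot[1] = uartz$q
  rot[2] = artz$qu
  rot[3] = rtz$qua
  rot[4] = tz$quar
  rot[5] = z$quart
  rot[6] = $quartz
Sorted (with $ < everything):
  sorted[0] = $quartz
  sorted[1] = artz$qu
  sorted[2] = quartz$
  sorted[3] = rtz$qua
  sorted[4] = tz$quar
  sorted[5] = uartz$q
  sorted[6] = z$quart
sorted[1] = artz$qu

Answer: artz$qu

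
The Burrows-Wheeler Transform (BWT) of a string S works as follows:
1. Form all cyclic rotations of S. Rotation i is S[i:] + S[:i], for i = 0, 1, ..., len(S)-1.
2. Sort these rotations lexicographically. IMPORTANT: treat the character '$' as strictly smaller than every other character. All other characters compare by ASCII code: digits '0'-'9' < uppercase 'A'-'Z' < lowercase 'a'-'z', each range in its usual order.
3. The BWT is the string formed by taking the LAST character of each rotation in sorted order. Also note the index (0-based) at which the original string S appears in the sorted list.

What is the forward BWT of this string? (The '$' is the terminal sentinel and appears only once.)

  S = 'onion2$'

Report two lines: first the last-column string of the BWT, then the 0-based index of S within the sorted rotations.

All 7 rotations (rotation i = S[i:]+S[:i]):
  rot[0] = onion2$
  rot[1] = nion2$o
  rot[2] = ion2$on
  rot[3] = on2$oni
  rot[4] = n2$onio
  rot[5] = 2$onion
  rot[6] = $onion2
Sorted (with $ < everything):
  sorted[0] = $onion2  (last char: '2')
  sorted[1] = 2$onion  (last char: 'n')
  sorted[2] = ion2$on  (last char: 'n')
  sorted[3] = n2$onio  (last char: 'o')
  sorted[4] = nion2$o  (last char: 'o')
  sorted[5] = on2$oni  (last char: 'i')
  sorted[6] = onion2$  (last char: '$')
Last column: 2nnooi$
Original string S is at sorted index 6

Answer: 2nnooi$
6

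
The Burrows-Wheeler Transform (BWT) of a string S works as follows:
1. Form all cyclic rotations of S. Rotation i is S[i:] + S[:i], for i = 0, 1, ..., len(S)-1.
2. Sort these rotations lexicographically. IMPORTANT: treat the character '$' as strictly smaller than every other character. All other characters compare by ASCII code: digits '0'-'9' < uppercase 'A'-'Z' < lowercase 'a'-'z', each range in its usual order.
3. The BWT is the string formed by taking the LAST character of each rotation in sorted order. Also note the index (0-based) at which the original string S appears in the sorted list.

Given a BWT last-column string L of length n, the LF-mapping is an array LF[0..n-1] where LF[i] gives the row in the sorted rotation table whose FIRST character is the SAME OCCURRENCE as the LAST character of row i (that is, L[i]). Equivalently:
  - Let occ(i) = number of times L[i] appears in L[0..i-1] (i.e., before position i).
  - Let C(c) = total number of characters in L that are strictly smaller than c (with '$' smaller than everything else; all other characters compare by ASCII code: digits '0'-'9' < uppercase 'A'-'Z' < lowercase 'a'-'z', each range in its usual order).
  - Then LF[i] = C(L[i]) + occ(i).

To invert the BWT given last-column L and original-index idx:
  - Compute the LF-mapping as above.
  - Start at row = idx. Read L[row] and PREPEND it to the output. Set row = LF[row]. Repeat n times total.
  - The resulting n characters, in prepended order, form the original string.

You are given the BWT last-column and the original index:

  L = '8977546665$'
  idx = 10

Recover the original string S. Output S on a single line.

LF mapping: 9 10 7 8 2 1 4 5 6 3 0
Walk LF starting at row 10, prepending L[row]:
  step 1: row=10, L[10]='$', prepend. Next row=LF[10]=0
  step 2: row=0, L[0]='8', prepend. Next row=LF[0]=9
  step 3: row=9, L[9]='5', prepend. Next row=LF[9]=3
  step 4: row=3, L[3]='7', prepend. Next row=LF[3]=8
  step 5: row=8, L[8]='6', prepend. Next row=LF[8]=6
  step 6: row=6, L[6]='6', prepend. Next row=LF[6]=4
  step 7: row=4, L[4]='5', prepend. Next row=LF[4]=2
  step 8: row=2, L[2]='7', prepend. Next row=LF[2]=7
  step 9: row=7, L[7]='6', prepend. Next row=LF[7]=5
  step 10: row=5, L[5]='4', prepend. Next row=LF[5]=1
  step 11: row=1, L[1]='9', prepend. Next row=LF[1]=10
Reversed output: 9467566758$

Answer: 9467566758$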